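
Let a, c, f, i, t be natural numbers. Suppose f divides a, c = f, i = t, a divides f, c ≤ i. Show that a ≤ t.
f divides a and a divides f, thus f = a. c = f, so c = a. i = t and c ≤ i, so c ≤ t. c = a, so a ≤ t.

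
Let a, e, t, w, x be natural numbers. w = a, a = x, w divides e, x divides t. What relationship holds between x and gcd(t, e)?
x divides gcd(t, e)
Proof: From w = a and a = x, w = x. Because w divides e, x divides e. Because x divides t, x divides gcd(t, e).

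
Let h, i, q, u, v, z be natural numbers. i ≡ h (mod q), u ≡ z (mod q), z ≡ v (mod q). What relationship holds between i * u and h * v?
i * u ≡ h * v (mod q)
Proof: Because u ≡ z (mod q) and z ≡ v (mod q), u ≡ v (mod q). Combining with i ≡ h (mod q), by multiplying congruences, i * u ≡ h * v (mod q).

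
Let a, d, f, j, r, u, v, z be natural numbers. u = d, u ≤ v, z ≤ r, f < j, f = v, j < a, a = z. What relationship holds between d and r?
d < r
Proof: f < j and j < a, thus f < a. Because f = v, v < a. a = z, so v < z. Since u ≤ v, u < z. Since z ≤ r, u < r. u = d, so d < r.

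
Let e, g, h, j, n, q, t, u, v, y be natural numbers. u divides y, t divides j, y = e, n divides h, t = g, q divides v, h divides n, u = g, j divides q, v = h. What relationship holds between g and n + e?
g divides n + e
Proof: h divides n and n divides h, so h = n. Since v = h, v = n. t divides j and j divides q, therefore t divides q. q divides v, so t divides v. v = n, so t divides n. Since t = g, g divides n. y = e and u divides y, so u divides e. Since u = g, g divides e. g divides n, so g divides n + e.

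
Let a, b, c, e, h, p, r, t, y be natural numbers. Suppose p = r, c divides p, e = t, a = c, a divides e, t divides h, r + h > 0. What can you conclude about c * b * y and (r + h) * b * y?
c * b * y ≤ (r + h) * b * y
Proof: From p = r and c divides p, c divides r. a = c and a divides e, thus c divides e. e = t, so c divides t. t divides h, so c divides h. c divides r, so c divides r + h. Because r + h > 0, c ≤ r + h. By multiplying by a non-negative, c * b ≤ (r + h) * b. By multiplying by a non-negative, c * b * y ≤ (r + h) * b * y.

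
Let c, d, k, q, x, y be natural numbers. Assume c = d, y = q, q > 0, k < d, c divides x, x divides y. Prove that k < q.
c divides x and x divides y, so c divides y. Since y = q, c divides q. c = d, so d divides q. Since q > 0, d ≤ q. Since k < d, k < q.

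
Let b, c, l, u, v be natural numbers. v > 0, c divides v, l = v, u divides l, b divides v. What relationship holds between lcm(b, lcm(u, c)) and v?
lcm(b, lcm(u, c)) ≤ v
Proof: l = v and u divides l, therefore u divides v. c divides v, so lcm(u, c) divides v. From b divides v, lcm(b, lcm(u, c)) divides v. Since v > 0, lcm(b, lcm(u, c)) ≤ v.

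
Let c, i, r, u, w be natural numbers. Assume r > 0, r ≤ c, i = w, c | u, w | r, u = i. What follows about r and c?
r = c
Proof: u = i and i = w, hence u = w. Since c | u, c | w. Since w | r, c | r. Since r > 0, c ≤ r. Since r ≤ c, r = c.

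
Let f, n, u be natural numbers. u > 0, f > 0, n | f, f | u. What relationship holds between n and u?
n ≤ u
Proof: n | f and f > 0, so n ≤ f. Because f | u and u > 0, f ≤ u. n ≤ f, so n ≤ u.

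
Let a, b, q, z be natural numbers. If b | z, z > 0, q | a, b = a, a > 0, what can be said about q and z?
q ≤ z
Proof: q | a and a > 0, hence q ≤ a. Since b = a and b | z, a | z. z > 0, so a ≤ z. From q ≤ a, q ≤ z.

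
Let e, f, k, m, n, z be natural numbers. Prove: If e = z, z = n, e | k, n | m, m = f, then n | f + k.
Because m = f and n | m, n | f. Since e = z and z = n, e = n. e | k, so n | k. From n | f, n | f + k.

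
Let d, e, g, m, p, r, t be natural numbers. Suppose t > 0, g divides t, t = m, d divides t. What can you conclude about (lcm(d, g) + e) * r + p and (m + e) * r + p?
(lcm(d, g) + e) * r + p ≤ (m + e) * r + p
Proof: d divides t and g divides t, so lcm(d, g) divides t. Since t > 0, lcm(d, g) ≤ t. t = m, so lcm(d, g) ≤ m. Then lcm(d, g) + e ≤ m + e. By multiplying by a non-negative, (lcm(d, g) + e) * r ≤ (m + e) * r. Then (lcm(d, g) + e) * r + p ≤ (m + e) * r + p.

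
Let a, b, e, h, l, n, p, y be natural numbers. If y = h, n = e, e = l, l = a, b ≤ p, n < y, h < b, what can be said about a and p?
a < p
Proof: n = e and e = l, thus n = l. Since l = a, n = a. y = h and n < y, hence n < h. Since n = a, a < h. h < b and b ≤ p, so h < p. From a < h, a < p.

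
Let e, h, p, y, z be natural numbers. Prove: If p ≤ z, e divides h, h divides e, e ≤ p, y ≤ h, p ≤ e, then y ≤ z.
h divides e and e divides h, therefore h = e. y ≤ h, so y ≤ e. From p ≤ e and e ≤ p, p = e. p ≤ z, so e ≤ z. Since y ≤ e, y ≤ z.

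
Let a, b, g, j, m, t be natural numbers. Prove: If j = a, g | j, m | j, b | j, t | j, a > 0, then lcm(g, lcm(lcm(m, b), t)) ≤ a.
m | j and b | j, hence lcm(m, b) | j. t | j, so lcm(lcm(m, b), t) | j. Since g | j, lcm(g, lcm(lcm(m, b), t)) | j. From j = a, lcm(g, lcm(lcm(m, b), t)) | a. Since a > 0, lcm(g, lcm(lcm(m, b), t)) ≤ a.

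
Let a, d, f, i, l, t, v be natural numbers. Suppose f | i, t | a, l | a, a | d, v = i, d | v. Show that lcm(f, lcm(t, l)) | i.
Since t | a and l | a, lcm(t, l) | a. a | d, so lcm(t, l) | d. v = i and d | v, hence d | i. From lcm(t, l) | d, lcm(t, l) | i. f | i, so lcm(f, lcm(t, l)) | i.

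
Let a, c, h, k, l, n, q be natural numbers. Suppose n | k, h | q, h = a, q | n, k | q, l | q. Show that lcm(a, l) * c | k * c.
From q | n and n | k, q | k. Since k | q, q = k. h = a and h | q, so a | q. l | q, so lcm(a, l) | q. q = k, so lcm(a, l) | k. Then lcm(a, l) * c | k * c.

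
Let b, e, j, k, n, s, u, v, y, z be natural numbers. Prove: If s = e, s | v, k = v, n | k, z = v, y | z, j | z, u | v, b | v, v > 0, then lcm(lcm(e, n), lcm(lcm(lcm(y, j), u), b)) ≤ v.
s = e and s | v, thus e | v. k = v and n | k, therefore n | v. e | v, so lcm(e, n) | v. y | z and j | z, thus lcm(y, j) | z. z = v, so lcm(y, j) | v. u | v, so lcm(lcm(y, j), u) | v. b | v, so lcm(lcm(lcm(y, j), u), b) | v. From lcm(e, n) | v, lcm(lcm(e, n), lcm(lcm(lcm(y, j), u), b)) | v. v > 0, so lcm(lcm(e, n), lcm(lcm(lcm(y, j), u), b)) ≤ v.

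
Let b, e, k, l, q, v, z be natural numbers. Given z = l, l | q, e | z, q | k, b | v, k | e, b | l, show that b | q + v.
Because k | e and e | z, k | z. z = l, so k | l. q | k, so q | l. Since l | q, l = q. Since b | l, b | q. b | v, so b | q + v.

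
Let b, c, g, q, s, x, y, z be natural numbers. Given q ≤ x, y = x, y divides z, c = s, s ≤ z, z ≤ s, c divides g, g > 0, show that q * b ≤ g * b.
y = x and y divides z, thus x divides z. s ≤ z and z ≤ s, so s = z. From c = s, c = z. Since c divides g, z divides g. Since x divides z, x divides g. Since g > 0, x ≤ g. q ≤ x, so q ≤ g. By multiplying by a non-negative, q * b ≤ g * b.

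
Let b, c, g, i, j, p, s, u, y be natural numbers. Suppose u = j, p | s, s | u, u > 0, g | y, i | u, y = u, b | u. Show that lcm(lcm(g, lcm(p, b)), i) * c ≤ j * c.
From y = u and g | y, g | u. Since p | s and s | u, p | u. Since b | u, lcm(p, b) | u. g | u, so lcm(g, lcm(p, b)) | u. Since i | u, lcm(lcm(g, lcm(p, b)), i) | u. u > 0, so lcm(lcm(g, lcm(p, b)), i) ≤ u. Because u = j, lcm(lcm(g, lcm(p, b)), i) ≤ j. Then lcm(lcm(g, lcm(p, b)), i) * c ≤ j * c.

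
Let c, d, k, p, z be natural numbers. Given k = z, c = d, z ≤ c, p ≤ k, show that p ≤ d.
k = z and p ≤ k, hence p ≤ z. Since z ≤ c, p ≤ c. c = d, so p ≤ d.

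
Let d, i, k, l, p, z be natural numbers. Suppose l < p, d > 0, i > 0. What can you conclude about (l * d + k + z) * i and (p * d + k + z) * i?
(l * d + k + z) * i < (p * d + k + z) * i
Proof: Since l < p and d > 0, by multiplying by a positive, l * d < p * d. Then l * d + k < p * d + k. Then l * d + k + z < p * d + k + z. Since i > 0, by multiplying by a positive, (l * d + k + z) * i < (p * d + k + z) * i.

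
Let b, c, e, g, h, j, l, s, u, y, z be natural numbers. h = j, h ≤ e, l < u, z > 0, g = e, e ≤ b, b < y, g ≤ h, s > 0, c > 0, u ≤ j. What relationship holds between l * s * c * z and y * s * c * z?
l * s * c * z < y * s * c * z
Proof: l < u and u ≤ j, thus l < j. g = e and g ≤ h, therefore e ≤ h. From h ≤ e, e = h. h = j, so e = j. From e ≤ b and b < y, e < y. Since e = j, j < y. Because l < j, l < y. Because s > 0, l * s < y * s. Since c > 0, l * s * c < y * s * c. z > 0, so l * s * c * z < y * s * c * z.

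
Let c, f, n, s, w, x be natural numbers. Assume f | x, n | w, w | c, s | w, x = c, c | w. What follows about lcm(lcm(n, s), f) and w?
lcm(lcm(n, s), f) | w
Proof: n | w and s | w, so lcm(n, s) | w. Because c | w and w | c, c = w. x = c, so x = w. Since f | x, f | w. lcm(n, s) | w, so lcm(lcm(n, s), f) | w.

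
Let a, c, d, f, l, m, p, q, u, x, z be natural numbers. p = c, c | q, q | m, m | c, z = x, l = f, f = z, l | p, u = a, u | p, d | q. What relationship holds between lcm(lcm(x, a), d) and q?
lcm(lcm(x, a), d) | q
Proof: q | m and m | c, thus q | c. c | q, so c = q. Because p = c, p = q. l = f and f = z, hence l = z. Since l | p, z | p. z = x, so x | p. u = a and u | p, hence a | p. x | p, so lcm(x, a) | p. p = q, so lcm(x, a) | q. d | q, so lcm(lcm(x, a), d) | q.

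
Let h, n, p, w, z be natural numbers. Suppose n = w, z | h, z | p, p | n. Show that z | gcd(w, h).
Since z | p and p | n, z | n. n = w, so z | w. Since z | h, z | gcd(w, h).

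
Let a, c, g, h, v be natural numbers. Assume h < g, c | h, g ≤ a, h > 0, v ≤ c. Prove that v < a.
c | h and h > 0, so c ≤ h. h < g, so c < g. Since g ≤ a, c < a. From v ≤ c, v < a.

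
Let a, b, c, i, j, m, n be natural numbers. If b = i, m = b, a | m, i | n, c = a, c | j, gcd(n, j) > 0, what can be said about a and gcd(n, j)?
a ≤ gcd(n, j)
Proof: m = b and a | m, so a | b. Since b = i, a | i. i | n, so a | n. Because c = a and c | j, a | j. Since a | n, a | gcd(n, j). Since gcd(n, j) > 0, a ≤ gcd(n, j).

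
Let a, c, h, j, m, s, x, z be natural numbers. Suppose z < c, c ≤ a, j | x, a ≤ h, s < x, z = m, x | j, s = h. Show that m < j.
Since z < c and c ≤ a, z < a. Because x | j and j | x, x = j. Since s = h and s < x, h < x. Because a ≤ h, a < x. x = j, so a < j. z < a, so z < j. Since z = m, m < j.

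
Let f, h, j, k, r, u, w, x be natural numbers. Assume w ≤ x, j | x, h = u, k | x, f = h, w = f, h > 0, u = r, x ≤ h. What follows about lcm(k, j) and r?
lcm(k, j) ≤ r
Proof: Since h = u and u = r, h = r. From w = f and f = h, w = h. From w ≤ x, h ≤ x. Since x ≤ h, x = h. k | x and j | x, hence lcm(k, j) | x. x = h, so lcm(k, j) | h. Since h > 0, lcm(k, j) ≤ h. Because h = r, lcm(k, j) ≤ r.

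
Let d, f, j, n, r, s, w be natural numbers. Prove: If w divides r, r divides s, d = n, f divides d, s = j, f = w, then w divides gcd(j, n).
Since s = j and r divides s, r divides j. Since w divides r, w divides j. Because f = w and f divides d, w divides d. d = n, so w divides n. Since w divides j, w divides gcd(j, n).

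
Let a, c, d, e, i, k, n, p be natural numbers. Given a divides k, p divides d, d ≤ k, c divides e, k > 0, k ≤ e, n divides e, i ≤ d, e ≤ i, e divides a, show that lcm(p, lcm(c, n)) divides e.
From e divides a and a divides k, e divides k. k > 0, so e ≤ k. k ≤ e, so k = e. d ≤ k, so d ≤ e. e ≤ i and i ≤ d, so e ≤ d. Because d ≤ e, d = e. Since p divides d, p divides e. c divides e and n divides e, therefore lcm(c, n) divides e. From p divides e, lcm(p, lcm(c, n)) divides e.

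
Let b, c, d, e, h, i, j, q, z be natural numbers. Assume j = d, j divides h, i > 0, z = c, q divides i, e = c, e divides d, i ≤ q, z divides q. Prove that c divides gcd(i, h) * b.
From q divides i and i > 0, q ≤ i. Since i ≤ q, q = i. z = c and z divides q, therefore c divides q. Since q = i, c divides i. From j = d and j divides h, d divides h. e divides d, so e divides h. Because e = c, c divides h. From c divides i, c divides gcd(i, h). Then c divides gcd(i, h) * b.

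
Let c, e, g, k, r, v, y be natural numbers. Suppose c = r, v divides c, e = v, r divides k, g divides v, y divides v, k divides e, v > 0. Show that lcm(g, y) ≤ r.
c = r and v divides c, therefore v divides r. Since r divides k and k divides e, r divides e. Since e = v, r divides v. Since v divides r, v = r. Because g divides v and y divides v, lcm(g, y) divides v. v > 0, so lcm(g, y) ≤ v. Because v = r, lcm(g, y) ≤ r.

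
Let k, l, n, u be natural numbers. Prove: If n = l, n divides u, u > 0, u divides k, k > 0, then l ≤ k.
Because n = l and n divides u, l divides u. u > 0, so l ≤ u. u divides k and k > 0, therefore u ≤ k. Since l ≤ u, l ≤ k.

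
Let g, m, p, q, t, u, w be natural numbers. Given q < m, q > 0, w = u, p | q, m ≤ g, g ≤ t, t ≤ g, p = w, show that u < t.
Since p = w and w = u, p = u. Since p | q, u | q. q > 0, so u ≤ q. g ≤ t and t ≤ g, hence g = t. q < m and m ≤ g, thus q < g. g = t, so q < t. Since u ≤ q, u < t.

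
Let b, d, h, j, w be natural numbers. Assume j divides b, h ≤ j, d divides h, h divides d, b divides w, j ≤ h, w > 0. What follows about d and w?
d ≤ w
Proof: h divides d and d divides h, thus h = d. j ≤ h and h ≤ j, so j = h. Since j divides b, h divides b. b divides w, so h divides w. Since h = d, d divides w. w > 0, so d ≤ w.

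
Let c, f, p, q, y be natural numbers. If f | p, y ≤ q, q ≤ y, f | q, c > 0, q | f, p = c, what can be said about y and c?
y ≤ c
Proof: From f | q and q | f, f = q. q ≤ y and y ≤ q, thus q = y. Since f = q, f = y. p = c and f | p, so f | c. Since f = y, y | c. Because c > 0, y ≤ c.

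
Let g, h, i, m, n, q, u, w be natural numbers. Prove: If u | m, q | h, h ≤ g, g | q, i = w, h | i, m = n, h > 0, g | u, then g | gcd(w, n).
g | q and q | h, hence g | h. h > 0, so g ≤ h. Since h ≤ g, h = g. Since i = w and h | i, h | w. Since h = g, g | w. g | u and u | m, thus g | m. Because m = n, g | n. Since g | w, g | gcd(w, n).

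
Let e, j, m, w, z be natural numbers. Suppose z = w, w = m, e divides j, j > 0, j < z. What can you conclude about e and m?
e < m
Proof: Because z = w and w = m, z = m. Because e divides j and j > 0, e ≤ j. Since j < z, e < z. Since z = m, e < m.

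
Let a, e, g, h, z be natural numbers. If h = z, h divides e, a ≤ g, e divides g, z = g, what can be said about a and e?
a ≤ e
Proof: From h = z and h divides e, z divides e. z = g, so g divides e. e divides g, so g = e. a ≤ g, so a ≤ e.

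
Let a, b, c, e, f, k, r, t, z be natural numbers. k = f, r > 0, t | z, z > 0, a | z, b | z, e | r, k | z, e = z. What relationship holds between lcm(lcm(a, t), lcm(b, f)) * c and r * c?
lcm(lcm(a, t), lcm(b, f)) * c ≤ r * c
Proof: a | z and t | z, thus lcm(a, t) | z. From k = f and k | z, f | z. b | z, so lcm(b, f) | z. From lcm(a, t) | z, lcm(lcm(a, t), lcm(b, f)) | z. z > 0, so lcm(lcm(a, t), lcm(b, f)) ≤ z. e | r and r > 0, therefore e ≤ r. Since e = z, z ≤ r. lcm(lcm(a, t), lcm(b, f)) ≤ z, so lcm(lcm(a, t), lcm(b, f)) ≤ r. Then lcm(lcm(a, t), lcm(b, f)) * c ≤ r * c.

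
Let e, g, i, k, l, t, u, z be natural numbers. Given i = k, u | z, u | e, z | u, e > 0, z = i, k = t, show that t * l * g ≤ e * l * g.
z = i and i = k, so z = k. Since u | z and z | u, u = z. u | e, so z | e. Since e > 0, z ≤ e. Since z = k, k ≤ e. Since k = t, t ≤ e. Then t * l ≤ e * l. Then t * l * g ≤ e * l * g.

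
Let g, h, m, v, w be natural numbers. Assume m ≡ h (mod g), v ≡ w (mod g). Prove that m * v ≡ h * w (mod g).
m ≡ h (mod g) and v ≡ w (mod g). By multiplying congruences, m * v ≡ h * w (mod g).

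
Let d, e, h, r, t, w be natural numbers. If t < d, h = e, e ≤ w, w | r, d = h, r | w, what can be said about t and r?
t < r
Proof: w | r and r | w, so w = r. d = h and h = e, thus d = e. t < d, so t < e. e ≤ w, so t < w. Since w = r, t < r.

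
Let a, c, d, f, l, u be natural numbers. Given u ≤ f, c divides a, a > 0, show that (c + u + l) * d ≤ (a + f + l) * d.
c divides a and a > 0, hence c ≤ a. Since u ≤ f, c + u ≤ a + f. Then c + u + l ≤ a + f + l. By multiplying by a non-negative, (c + u + l) * d ≤ (a + f + l) * d.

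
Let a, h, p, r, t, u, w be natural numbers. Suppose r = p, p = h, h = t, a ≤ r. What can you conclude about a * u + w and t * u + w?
a * u + w ≤ t * u + w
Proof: r = p and p = h, so r = h. h = t, so r = t. Since a ≤ r, a ≤ t. Then a * u ≤ t * u. Then a * u + w ≤ t * u + w.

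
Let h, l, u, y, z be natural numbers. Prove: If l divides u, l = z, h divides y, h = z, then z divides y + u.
h = z and h divides y, thus z divides y. Since l = z and l divides u, z divides u. z divides y, so z divides y + u.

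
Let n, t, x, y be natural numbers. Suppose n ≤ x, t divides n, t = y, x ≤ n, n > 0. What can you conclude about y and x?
y ≤ x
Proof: From n ≤ x and x ≤ n, n = x. Since t = y and t divides n, y divides n. n > 0, so y ≤ n. n = x, so y ≤ x.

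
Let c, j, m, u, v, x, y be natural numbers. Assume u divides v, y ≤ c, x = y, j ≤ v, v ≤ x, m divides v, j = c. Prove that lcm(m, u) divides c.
x = y and v ≤ x, so v ≤ y. Since y ≤ c, v ≤ c. j = c and j ≤ v, so c ≤ v. v ≤ c, so v = c. m divides v and u divides v, so lcm(m, u) divides v. v = c, so lcm(m, u) divides c.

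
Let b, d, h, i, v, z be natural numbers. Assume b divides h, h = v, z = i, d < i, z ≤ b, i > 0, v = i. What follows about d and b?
d < b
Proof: z = i and z ≤ b, thus i ≤ b. From h = v and v = i, h = i. Since b divides h, b divides i. i > 0, so b ≤ i. i ≤ b, so i = b. Since d < i, d < b.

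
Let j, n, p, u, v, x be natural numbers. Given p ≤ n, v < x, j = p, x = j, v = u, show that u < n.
x = j and j = p, hence x = p. v < x, so v < p. v = u, so u < p. p ≤ n, so u < n.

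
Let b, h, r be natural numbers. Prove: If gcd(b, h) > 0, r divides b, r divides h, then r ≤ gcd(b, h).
Since r divides b and r divides h, r divides gcd(b, h). Since gcd(b, h) > 0, r ≤ gcd(b, h).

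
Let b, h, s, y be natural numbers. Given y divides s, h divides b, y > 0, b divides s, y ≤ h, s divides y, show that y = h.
s divides y and y divides s, hence s = y. h divides b and b divides s, hence h divides s. Since s = y, h divides y. Since y > 0, h ≤ y. y ≤ h, so y = h.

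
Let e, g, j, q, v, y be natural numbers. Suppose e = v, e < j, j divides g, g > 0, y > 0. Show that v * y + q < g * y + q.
e = v and e < j, hence v < j. Since j divides g and g > 0, j ≤ g. Because v < j, v < g. Combining with y > 0, by multiplying by a positive, v * y < g * y. Then v * y + q < g * y + q.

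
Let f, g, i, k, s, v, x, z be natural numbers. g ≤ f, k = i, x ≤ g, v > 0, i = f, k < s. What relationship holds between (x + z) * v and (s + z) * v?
(x + z) * v < (s + z) * v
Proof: Because x ≤ g and g ≤ f, x ≤ f. k = i and k < s, so i < s. Since i = f, f < s. x ≤ f, so x < s. Then x + z < s + z. Since v > 0, (x + z) * v < (s + z) * v.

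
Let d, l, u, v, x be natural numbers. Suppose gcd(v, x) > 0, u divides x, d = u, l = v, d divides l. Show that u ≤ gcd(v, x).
Because d = u and d divides l, u divides l. Since l = v, u divides v. Because u divides x, u divides gcd(v, x). Since gcd(v, x) > 0, u ≤ gcd(v, x).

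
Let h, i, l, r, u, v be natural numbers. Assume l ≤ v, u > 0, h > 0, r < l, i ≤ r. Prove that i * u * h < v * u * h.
i ≤ r and r < l, hence i < l. Since l ≤ v, i < v. Combining with u > 0, by multiplying by a positive, i * u < v * u. From h > 0, by multiplying by a positive, i * u * h < v * u * h.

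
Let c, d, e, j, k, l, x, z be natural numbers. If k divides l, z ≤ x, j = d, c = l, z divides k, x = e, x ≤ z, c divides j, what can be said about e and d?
e divides d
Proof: Since z ≤ x and x ≤ z, z = x. Since x = e, z = e. z divides k, so e divides k. c = l and c divides j, hence l divides j. Since k divides l, k divides j. Since j = d, k divides d. e divides k, so e divides d.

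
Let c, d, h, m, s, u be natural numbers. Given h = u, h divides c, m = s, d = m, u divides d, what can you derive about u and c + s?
u divides c + s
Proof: h = u and h divides c, therefore u divides c. d = m and u divides d, thus u divides m. Since m = s, u divides s. Since u divides c, u divides c + s.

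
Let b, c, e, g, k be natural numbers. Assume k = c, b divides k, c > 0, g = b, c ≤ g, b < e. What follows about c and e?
c < e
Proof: k = c and b divides k, so b divides c. c > 0, so b ≤ c. g = b and c ≤ g, thus c ≤ b. Since b ≤ c, b = c. Since b < e, c < e.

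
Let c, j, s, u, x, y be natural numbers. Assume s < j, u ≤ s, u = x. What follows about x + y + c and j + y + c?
x + y + c < j + y + c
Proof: Because u = x and u ≤ s, x ≤ s. Since s < j, x < j. Then x + y < j + y. Then x + y + c < j + y + c.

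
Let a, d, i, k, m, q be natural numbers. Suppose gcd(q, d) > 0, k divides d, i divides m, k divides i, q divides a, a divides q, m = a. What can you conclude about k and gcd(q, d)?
k ≤ gcd(q, d)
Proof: a divides q and q divides a, so a = q. m = a, so m = q. Since k divides i and i divides m, k divides m. m = q, so k divides q. k divides d, so k divides gcd(q, d). Because gcd(q, d) > 0, k ≤ gcd(q, d).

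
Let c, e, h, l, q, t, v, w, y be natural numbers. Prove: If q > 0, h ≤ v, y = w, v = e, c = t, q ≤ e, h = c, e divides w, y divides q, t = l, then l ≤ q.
Since h = c and c = t, h = t. From t = l, h = l. y = w and y divides q, so w divides q. From e divides w, e divides q. Since q > 0, e ≤ q. From q ≤ e, e = q. v = e and h ≤ v, therefore h ≤ e. From e = q, h ≤ q. Since h = l, l ≤ q.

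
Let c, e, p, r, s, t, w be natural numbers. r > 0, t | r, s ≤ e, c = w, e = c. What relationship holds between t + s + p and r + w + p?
t + s + p ≤ r + w + p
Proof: t | r and r > 0, therefore t ≤ r. e = c and s ≤ e, thus s ≤ c. Since c = w, s ≤ w. Since t ≤ r, t + s ≤ r + w. Then t + s + p ≤ r + w + p.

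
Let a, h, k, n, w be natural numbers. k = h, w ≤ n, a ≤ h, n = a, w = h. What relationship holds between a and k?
a = k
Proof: From n = a and w ≤ n, w ≤ a. w = h, so h ≤ a. a ≤ h, so h = a. Since k = h, k = a. Then a = k.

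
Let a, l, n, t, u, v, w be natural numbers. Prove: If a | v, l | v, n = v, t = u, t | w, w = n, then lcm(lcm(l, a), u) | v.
l | v and a | v, so lcm(l, a) | v. t = u and t | w, therefore u | w. Since w = n, u | n. Since n = v, u | v. Since lcm(l, a) | v, lcm(lcm(l, a), u) | v.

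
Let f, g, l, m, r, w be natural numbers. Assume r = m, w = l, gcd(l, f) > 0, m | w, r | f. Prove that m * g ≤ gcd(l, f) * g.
w = l and m | w, therefore m | l. From r = m and r | f, m | f. Since m | l, m | gcd(l, f). gcd(l, f) > 0, so m ≤ gcd(l, f). Then m * g ≤ gcd(l, f) * g.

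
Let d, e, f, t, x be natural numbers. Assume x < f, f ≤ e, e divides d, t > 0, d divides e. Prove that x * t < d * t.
Since e divides d and d divides e, e = d. x < f and f ≤ e, so x < e. From e = d, x < d. Using t > 0, by multiplying by a positive, x * t < d * t.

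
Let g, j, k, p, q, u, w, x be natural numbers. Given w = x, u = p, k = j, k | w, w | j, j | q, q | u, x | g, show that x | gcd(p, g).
k = j and k | w, hence j | w. Since w | j, j = w. Since j | q, w | q. Since q | u, w | u. Since u = p, w | p. w = x, so x | p. x | g, so x | gcd(p, g).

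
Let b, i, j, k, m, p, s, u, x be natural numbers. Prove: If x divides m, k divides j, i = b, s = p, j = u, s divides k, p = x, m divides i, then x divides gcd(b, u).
Since i = b and m divides i, m divides b. Since x divides m, x divides b. s = p and s divides k, hence p divides k. Since p = x, x divides k. j = u and k divides j, so k divides u. x divides k, so x divides u. Since x divides b, x divides gcd(b, u).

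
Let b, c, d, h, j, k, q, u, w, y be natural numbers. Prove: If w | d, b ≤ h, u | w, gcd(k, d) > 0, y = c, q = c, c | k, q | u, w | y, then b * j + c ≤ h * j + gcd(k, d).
Because b ≤ h, b * j ≤ h * j. Since y = c and w | y, w | c. q | u and u | w, therefore q | w. Since q = c, c | w. Since w | c, w = c. Since w | d, c | d. c | k, so c | gcd(k, d). Since gcd(k, d) > 0, c ≤ gcd(k, d). Since b * j ≤ h * j, b * j + c ≤ h * j + gcd(k, d).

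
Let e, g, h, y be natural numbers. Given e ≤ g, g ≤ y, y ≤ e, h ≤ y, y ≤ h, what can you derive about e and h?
e = h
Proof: From h ≤ y and y ≤ h, h = y. From e ≤ g and g ≤ y, e ≤ y. y ≤ e, so y = e. Since h = y, h = e. Then e = h.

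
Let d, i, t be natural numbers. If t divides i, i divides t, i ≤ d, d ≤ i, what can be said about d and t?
d = t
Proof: t divides i and i divides t, thus t = i. From i ≤ d and d ≤ i, i = d. t = i, so t = d. Then d = t.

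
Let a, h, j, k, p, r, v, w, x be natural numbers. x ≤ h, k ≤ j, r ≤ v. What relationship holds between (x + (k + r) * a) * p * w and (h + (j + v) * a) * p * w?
(x + (k + r) * a) * p * w ≤ (h + (j + v) * a) * p * w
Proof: k ≤ j and r ≤ v, so k + r ≤ j + v. By multiplying by a non-negative, (k + r) * a ≤ (j + v) * a. Since x ≤ h, x + (k + r) * a ≤ h + (j + v) * a. By multiplying by a non-negative, (x + (k + r) * a) * p ≤ (h + (j + v) * a) * p. By multiplying by a non-negative, (x + (k + r) * a) * p * w ≤ (h + (j + v) * a) * p * w.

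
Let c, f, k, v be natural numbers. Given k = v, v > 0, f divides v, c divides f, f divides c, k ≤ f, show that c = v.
Because k = v and k ≤ f, v ≤ f. From f divides v and v > 0, f ≤ v. Since v ≤ f, v = f. f divides c and c divides f, therefore f = c. Because v = f, v = c. Then c = v.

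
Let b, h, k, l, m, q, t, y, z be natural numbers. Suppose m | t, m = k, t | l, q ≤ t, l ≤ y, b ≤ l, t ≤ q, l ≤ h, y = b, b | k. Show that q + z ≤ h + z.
y = b and l ≤ y, hence l ≤ b. Since b ≤ l, b = l. Since b | k, l | k. m = k and m | t, so k | t. Since l | k, l | t. t | l, so l = t. t ≤ q and q ≤ t, hence t = q. Since l = t, l = q. Since l ≤ h, q ≤ h. Then q + z ≤ h + z.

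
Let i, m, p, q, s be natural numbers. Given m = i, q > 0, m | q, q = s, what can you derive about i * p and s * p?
i * p ≤ s * p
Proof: m | q and q > 0, so m ≤ q. q = s, so m ≤ s. Since m = i, i ≤ s. Then i * p ≤ s * p.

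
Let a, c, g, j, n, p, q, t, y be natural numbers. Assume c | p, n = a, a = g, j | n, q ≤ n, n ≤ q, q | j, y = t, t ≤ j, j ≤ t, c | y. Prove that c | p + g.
Because n = a and a = g, n = g. q ≤ n and n ≤ q, therefore q = n. Because q | j, n | j. Since j | n, j = n. From t ≤ j and j ≤ t, t = j. Because y = t, y = j. Since c | y, c | j. Since j = n, c | n. n = g, so c | g. Since c | p, c | p + g.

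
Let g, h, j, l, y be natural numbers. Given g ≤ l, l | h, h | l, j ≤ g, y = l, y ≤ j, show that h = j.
From j ≤ g and g ≤ l, j ≤ l. y = l and y ≤ j, so l ≤ j. Because j ≤ l, j = l. l | h and h | l, therefore l = h. Since j = l, j = h. Then h = j.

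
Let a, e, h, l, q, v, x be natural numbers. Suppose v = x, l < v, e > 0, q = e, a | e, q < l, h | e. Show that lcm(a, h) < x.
Since a | e and h | e, lcm(a, h) | e. e > 0, so lcm(a, h) ≤ e. q = e and q < l, hence e < l. From v = x and l < v, l < x. e < l, so e < x. Since lcm(a, h) ≤ e, lcm(a, h) < x.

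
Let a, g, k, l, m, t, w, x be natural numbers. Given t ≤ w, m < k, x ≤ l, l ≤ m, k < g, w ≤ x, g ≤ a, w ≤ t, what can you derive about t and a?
t < a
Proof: Because w ≤ t and t ≤ w, w = t. l ≤ m and m < k, thus l < k. Since x ≤ l, x < k. Since k < g, x < g. w ≤ x, so w < g. Since g ≤ a, w < a. w = t, so t < a.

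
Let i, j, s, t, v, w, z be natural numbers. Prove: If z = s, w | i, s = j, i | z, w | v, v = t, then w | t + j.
Because v = t and w | v, w | t. Since z = s and i | z, i | s. Since w | i, w | s. s = j, so w | j. w | t, so w | t + j.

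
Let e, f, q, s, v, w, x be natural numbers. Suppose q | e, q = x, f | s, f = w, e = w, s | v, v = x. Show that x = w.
e = w and q | e, therefore q | w. q = x, so x | w. From f | s and s | v, f | v. f = w, so w | v. v = x, so w | x. x | w, so x = w.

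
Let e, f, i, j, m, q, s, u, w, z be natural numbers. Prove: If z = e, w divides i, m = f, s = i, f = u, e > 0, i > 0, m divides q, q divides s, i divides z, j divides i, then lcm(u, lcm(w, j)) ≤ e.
m divides q and q divides s, hence m divides s. m = f, so f divides s. f = u, so u divides s. Because s = i, u divides i. Because w divides i and j divides i, lcm(w, j) divides i. Since u divides i, lcm(u, lcm(w, j)) divides i. i > 0, so lcm(u, lcm(w, j)) ≤ i. z = e and i divides z, thus i divides e. Because e > 0, i ≤ e. lcm(u, lcm(w, j)) ≤ i, so lcm(u, lcm(w, j)) ≤ e.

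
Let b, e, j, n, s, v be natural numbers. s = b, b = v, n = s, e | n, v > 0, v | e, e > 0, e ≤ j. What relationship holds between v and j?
v ≤ j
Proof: s = b and b = v, hence s = v. From n = s and e | n, e | s. Since s = v, e | v. v > 0, so e ≤ v. v | e and e > 0, so v ≤ e. e ≤ v, so e = v. Since e ≤ j, v ≤ j.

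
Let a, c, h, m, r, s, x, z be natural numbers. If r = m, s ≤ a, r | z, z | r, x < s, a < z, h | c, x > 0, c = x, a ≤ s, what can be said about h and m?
h < m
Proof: c = x and h | c, thus h | x. x > 0, so h ≤ x. z | r and r | z, so z = r. Since r = m, z = m. a ≤ s and s ≤ a, therefore a = s. From a < z, s < z. Since x < s, x < z. Because z = m, x < m. h ≤ x, so h < m.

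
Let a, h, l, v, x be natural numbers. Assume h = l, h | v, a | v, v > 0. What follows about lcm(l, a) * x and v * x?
lcm(l, a) * x ≤ v * x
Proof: h = l and h | v, thus l | v. Since a | v, lcm(l, a) | v. From v > 0, lcm(l, a) ≤ v. Then lcm(l, a) * x ≤ v * x.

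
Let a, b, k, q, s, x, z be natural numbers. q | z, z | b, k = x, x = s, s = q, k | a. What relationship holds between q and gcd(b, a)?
q | gcd(b, a)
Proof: q | z and z | b, so q | b. k = x and x = s, thus k = s. s = q, so k = q. Because k | a, q | a. q | b, so q | gcd(b, a).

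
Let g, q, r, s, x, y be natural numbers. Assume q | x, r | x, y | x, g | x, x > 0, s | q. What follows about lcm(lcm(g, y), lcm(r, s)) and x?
lcm(lcm(g, y), lcm(r, s)) ≤ x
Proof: Because g | x and y | x, lcm(g, y) | x. Because s | q and q | x, s | x. From r | x, lcm(r, s) | x. Since lcm(g, y) | x, lcm(lcm(g, y), lcm(r, s)) | x. x > 0, so lcm(lcm(g, y), lcm(r, s)) ≤ x.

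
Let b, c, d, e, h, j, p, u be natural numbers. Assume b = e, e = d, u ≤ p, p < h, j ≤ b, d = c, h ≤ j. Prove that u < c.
Since u ≤ p and p < h, u < h. Since b = e and e = d, b = d. Since d = c, b = c. h ≤ j and j ≤ b, therefore h ≤ b. Since b = c, h ≤ c. Because u < h, u < c.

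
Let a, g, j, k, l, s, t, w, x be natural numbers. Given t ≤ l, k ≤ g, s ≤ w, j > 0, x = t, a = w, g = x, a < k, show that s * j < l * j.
g = x and x = t, therefore g = t. a < k and k ≤ g, thus a < g. Since a = w, w < g. Since s ≤ w, s < g. g = t, so s < t. From t ≤ l, s < l. From j > 0, by multiplying by a positive, s * j < l * j.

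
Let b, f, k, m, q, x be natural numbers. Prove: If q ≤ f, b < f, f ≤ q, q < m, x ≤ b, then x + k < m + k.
From f ≤ q and q ≤ f, f = q. Since b < f, b < q. x ≤ b, so x < q. Since q < m, x < m. Then x + k < m + k.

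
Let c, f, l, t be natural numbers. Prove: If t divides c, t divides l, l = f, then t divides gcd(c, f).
Because l = f and t divides l, t divides f. Since t divides c, t divides gcd(c, f).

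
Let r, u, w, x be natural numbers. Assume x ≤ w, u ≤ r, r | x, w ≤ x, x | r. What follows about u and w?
u ≤ w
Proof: r | x and x | r, hence r = x. Since x ≤ w and w ≤ x, x = w. r = x, so r = w. u ≤ r, so u ≤ w.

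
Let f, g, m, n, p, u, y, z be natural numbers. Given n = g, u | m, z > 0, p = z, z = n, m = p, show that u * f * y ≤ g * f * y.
z = n and n = g, hence z = g. Since m = p and u | m, u | p. From p = z, u | z. z > 0, so u ≤ z. Since z = g, u ≤ g. Then u * f ≤ g * f. Then u * f * y ≤ g * f * y.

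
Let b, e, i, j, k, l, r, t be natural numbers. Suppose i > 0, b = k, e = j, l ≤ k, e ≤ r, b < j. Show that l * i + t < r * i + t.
Since e = j and e ≤ r, j ≤ r. Because b < j, b < r. b = k, so k < r. l ≤ k, so l < r. From i > 0, by multiplying by a positive, l * i < r * i. Then l * i + t < r * i + t.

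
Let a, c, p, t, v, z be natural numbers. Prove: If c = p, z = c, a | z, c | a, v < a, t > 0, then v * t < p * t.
From z = c and a | z, a | c. c | a, so a = c. Since c = p, a = p. Since v < a, v < p. t > 0, so v * t < p * t.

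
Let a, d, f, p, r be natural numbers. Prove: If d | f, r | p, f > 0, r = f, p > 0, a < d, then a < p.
d | f and f > 0, hence d ≤ f. Because r = f and r | p, f | p. p > 0, so f ≤ p. d ≤ f, so d ≤ p. From a < d, a < p.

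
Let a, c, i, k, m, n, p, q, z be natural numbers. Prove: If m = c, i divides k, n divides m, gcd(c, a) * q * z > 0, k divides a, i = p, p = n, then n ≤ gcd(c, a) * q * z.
m = c and n divides m, so n divides c. i divides k and k divides a, therefore i divides a. Since i = p, p divides a. p = n, so n divides a. n divides c, so n divides gcd(c, a). Then n divides gcd(c, a) * q. Then n divides gcd(c, a) * q * z. Since gcd(c, a) * q * z > 0, n ≤ gcd(c, a) * q * z.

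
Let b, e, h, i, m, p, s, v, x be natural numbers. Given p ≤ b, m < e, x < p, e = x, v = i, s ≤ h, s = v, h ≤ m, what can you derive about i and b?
i < b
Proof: s = v and v = i, therefore s = i. s ≤ h and h ≤ m, therefore s ≤ m. Because e = x and m < e, m < x. x < p and p ≤ b, therefore x < b. Since m < x, m < b. s ≤ m, so s < b. Since s = i, i < b.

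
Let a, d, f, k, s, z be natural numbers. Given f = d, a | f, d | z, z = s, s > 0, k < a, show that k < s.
Because f = d and a | f, a | d. z = s and d | z, so d | s. a | d, so a | s. Since s > 0, a ≤ s. k < a, so k < s.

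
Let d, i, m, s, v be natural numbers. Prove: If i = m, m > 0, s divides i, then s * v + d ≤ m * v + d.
From i = m and s divides i, s divides m. m > 0, so s ≤ m. By multiplying by a non-negative, s * v ≤ m * v. Then s * v + d ≤ m * v + d.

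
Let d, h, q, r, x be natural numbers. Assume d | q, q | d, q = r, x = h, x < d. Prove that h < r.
d | q and q | d, hence d = q. Since q = r, d = r. x = h and x < d, thus h < d. d = r, so h < r.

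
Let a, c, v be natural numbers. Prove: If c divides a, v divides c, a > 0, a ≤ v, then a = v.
v divides c and c divides a, hence v divides a. Since a > 0, v ≤ a. a ≤ v, so v = a. Then a = v.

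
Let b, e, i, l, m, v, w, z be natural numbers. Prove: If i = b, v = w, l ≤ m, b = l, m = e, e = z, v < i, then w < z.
i = b and b = l, hence i = l. v < i, so v < l. Since v = w, w < l. m = e and l ≤ m, thus l ≤ e. e = z, so l ≤ z. Since w < l, w < z.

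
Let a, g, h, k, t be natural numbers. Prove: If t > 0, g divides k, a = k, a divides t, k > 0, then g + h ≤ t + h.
g divides k and k > 0, thus g ≤ k. a = k and a divides t, so k divides t. t > 0, so k ≤ t. Since g ≤ k, g ≤ t. Then g + h ≤ t + h.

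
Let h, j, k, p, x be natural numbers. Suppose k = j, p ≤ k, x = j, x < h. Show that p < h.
From k = j and p ≤ k, p ≤ j. From x = j and x < h, j < h. p ≤ j, so p < h.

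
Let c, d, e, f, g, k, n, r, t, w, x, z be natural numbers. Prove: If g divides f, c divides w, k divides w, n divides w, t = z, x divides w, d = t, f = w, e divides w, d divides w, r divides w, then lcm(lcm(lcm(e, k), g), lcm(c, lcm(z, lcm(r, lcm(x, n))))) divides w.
Since e divides w and k divides w, lcm(e, k) divides w. From f = w and g divides f, g divides w. lcm(e, k) divides w, so lcm(lcm(e, k), g) divides w. d = t and d divides w, hence t divides w. Since t = z, z divides w. x divides w and n divides w, thus lcm(x, n) divides w. r divides w, so lcm(r, lcm(x, n)) divides w. Because z divides w, lcm(z, lcm(r, lcm(x, n))) divides w. Because c divides w, lcm(c, lcm(z, lcm(r, lcm(x, n)))) divides w. lcm(lcm(e, k), g) divides w, so lcm(lcm(lcm(e, k), g), lcm(c, lcm(z, lcm(r, lcm(x, n))))) divides w.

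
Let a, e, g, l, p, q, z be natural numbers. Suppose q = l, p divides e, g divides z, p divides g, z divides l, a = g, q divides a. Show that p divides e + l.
g divides z and z divides l, thus g divides l. a = g and q divides a, therefore q divides g. q = l, so l divides g. Since g divides l, g = l. p divides g, so p divides l. Because p divides e, p divides e + l.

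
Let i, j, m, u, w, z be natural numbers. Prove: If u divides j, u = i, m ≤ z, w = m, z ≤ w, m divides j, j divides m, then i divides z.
From j divides m and m divides j, j = m. From w = m and z ≤ w, z ≤ m. Since m ≤ z, m = z. Because j = m, j = z. Since u = i and u divides j, i divides j. j = z, so i divides z.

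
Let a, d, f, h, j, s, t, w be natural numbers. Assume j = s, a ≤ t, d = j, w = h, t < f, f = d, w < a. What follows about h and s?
h < s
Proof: d = j and j = s, hence d = s. Because w < a and a ≤ t, w < t. Since w = h, h < t. From f = d and t < f, t < d. Since h < t, h < d. Since d = s, h < s.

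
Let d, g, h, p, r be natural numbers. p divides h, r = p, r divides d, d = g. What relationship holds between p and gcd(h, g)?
p divides gcd(h, g)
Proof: r = p and r divides d, thus p divides d. d = g, so p divides g. Since p divides h, p divides gcd(h, g).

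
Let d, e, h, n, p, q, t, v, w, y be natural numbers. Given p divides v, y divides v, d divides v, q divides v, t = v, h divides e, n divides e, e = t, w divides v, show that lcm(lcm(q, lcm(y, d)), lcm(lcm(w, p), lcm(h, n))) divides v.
Because y divides v and d divides v, lcm(y, d) divides v. Since q divides v, lcm(q, lcm(y, d)) divides v. w divides v and p divides v, therefore lcm(w, p) divides v. e = t and t = v, so e = v. h divides e and n divides e, thus lcm(h, n) divides e. e = v, so lcm(h, n) divides v. Since lcm(w, p) divides v, lcm(lcm(w, p), lcm(h, n)) divides v. lcm(q, lcm(y, d)) divides v, so lcm(lcm(q, lcm(y, d)), lcm(lcm(w, p), lcm(h, n))) divides v.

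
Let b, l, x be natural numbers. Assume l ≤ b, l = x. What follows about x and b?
x ≤ b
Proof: l = x and l ≤ b. By substitution, x ≤ b.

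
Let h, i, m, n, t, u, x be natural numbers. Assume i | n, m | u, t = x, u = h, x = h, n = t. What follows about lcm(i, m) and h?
lcm(i, m) | h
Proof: n = t and t = x, so n = x. x = h, so n = h. Because i | n, i | h. u = h and m | u, therefore m | h. i | h, so lcm(i, m) | h.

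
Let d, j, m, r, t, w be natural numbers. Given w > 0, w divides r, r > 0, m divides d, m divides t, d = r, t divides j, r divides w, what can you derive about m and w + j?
m divides w + j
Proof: Since r divides w and w > 0, r ≤ w. From w divides r and r > 0, w ≤ r. From r ≤ w, r = w. Since d = r, d = w. Since m divides d, m divides w. m divides t and t divides j, so m divides j. Since m divides w, m divides w + j.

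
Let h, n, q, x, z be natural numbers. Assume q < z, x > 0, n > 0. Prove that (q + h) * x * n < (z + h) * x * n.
q < z, thus q + h < z + h. From x > 0, by multiplying by a positive, (q + h) * x < (z + h) * x. Combining with n > 0, by multiplying by a positive, (q + h) * x * n < (z + h) * x * n.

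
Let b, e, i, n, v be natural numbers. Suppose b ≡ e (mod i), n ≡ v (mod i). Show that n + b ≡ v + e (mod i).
Since n ≡ v (mod i) and b ≡ e (mod i), by adding congruences, n + b ≡ v + e (mod i).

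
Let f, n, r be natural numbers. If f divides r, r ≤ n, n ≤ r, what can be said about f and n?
f divides n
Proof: Because r ≤ n and n ≤ r, r = n. f divides r, so f divides n.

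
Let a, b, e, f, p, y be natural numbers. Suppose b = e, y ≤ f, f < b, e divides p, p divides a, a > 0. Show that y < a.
y ≤ f and f < b, thus y < b. Since b = e, y < e. From e divides p and p divides a, e divides a. Since a > 0, e ≤ a. Since y < e, y < a.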